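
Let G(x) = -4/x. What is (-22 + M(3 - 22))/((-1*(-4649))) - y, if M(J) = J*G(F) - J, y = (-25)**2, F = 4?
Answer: -2905609/4649 ≈ -625.00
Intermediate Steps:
y = 625
M(J) = -2*J (M(J) = J*(-4/4) - J = J*(-4*1/4) - J = J*(-1) - J = -J - J = -2*J)
(-22 + M(3 - 22))/((-1*(-4649))) - y = (-22 - 2*(3 - 22))/((-1*(-4649))) - 1*625 = (-22 - 2*(-19))/4649 - 625 = (-22 + 38)*(1/4649) - 625 = 16*(1/4649) - 625 = 16/4649 - 625 = -2905609/4649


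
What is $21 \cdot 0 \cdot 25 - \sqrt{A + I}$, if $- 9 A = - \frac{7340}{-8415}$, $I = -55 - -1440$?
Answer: $- \frac{\sqrt{3922722749}}{1683} \approx -37.214$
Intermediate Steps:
$I = 1385$ ($I = -55 + 1440 = 1385$)
$A = - \frac{1468}{15147}$ ($A = - \frac{\left(-7340\right) \frac{1}{-8415}}{9} = - \frac{\left(-7340\right) \left(- \frac{1}{8415}\right)}{9} = \left(- \frac{1}{9}\right) \frac{1468}{1683} = - \frac{1468}{15147} \approx -0.096917$)
$21 \cdot 0 \cdot 25 - \sqrt{A + I} = 21 \cdot 0 \cdot 25 - \sqrt{- \frac{1468}{15147} + 1385} = 0 \cdot 25 - \sqrt{\frac{20977127}{15147}} = 0 - \frac{\sqrt{3922722749}}{1683} = - \frac{\sqrt{3922722749}}{1683}$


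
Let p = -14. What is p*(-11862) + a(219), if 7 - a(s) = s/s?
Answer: 166074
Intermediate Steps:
a(s) = 6 (a(s) = 7 - s/s = 7 - 1*1 = 7 - 1 = 6)
p*(-11862) + a(219) = -14*(-11862) + 6 = 166068 + 6 = 166074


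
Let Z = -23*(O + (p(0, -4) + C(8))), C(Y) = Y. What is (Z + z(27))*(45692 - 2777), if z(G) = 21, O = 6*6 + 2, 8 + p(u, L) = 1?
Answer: -37593540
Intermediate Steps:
p(u, L) = -7 (p(u, L) = -8 + 1 = -7)
O = 38 (O = 36 + 2 = 38)
Z = -897 (Z = -23*(38 + (-7 + 8)) = -23*(38 + 1) = -23*39 = -897)
(Z + z(27))*(45692 - 2777) = (-897 + 21)*(45692 - 2777) = -876*42915 = -37593540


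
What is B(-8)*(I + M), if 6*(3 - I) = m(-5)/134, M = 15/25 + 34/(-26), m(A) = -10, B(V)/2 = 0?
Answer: 0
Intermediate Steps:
B(V) = 0 (B(V) = 2*0 = 0)
M = -46/65 (M = 15*(1/25) + 34*(-1/26) = ⅗ - 17/13 = -46/65 ≈ -0.70769)
I = 1211/402 (I = 3 - (-5)/(3*134) = 3 - ⅙*(-5/67) = 3 + 5/402 = 1211/402 ≈ 3.0124)
B(-8)*(I + M) = 0*(1211/402 - 46/65) = 0*(60223/26130) = 0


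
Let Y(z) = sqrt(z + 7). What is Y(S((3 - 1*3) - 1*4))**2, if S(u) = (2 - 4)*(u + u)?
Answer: 23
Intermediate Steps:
S(u) = -4*u
Y(z) = sqrt(7 + z)
Y(S((3 - 1*3) - 1*4))**2 = (sqrt(7 - 4*((3 - 1*3) - 1*4)))**2 = (sqrt(7 - 4*((3 - 3) - 4)))**2 = (sqrt(7 - 4*(0 - 4)))**2 = (sqrt(7 - 4*(-4)))**2 = (sqrt(7 + 16))**2 = (sqrt(23))**2 = 23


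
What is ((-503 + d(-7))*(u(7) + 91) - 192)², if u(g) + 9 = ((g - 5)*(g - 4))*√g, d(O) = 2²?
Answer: 1752780352 + 246166680*√7 ≈ 2.4041e+9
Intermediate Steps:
d(O) = 4
u(g) = -9 + √g*(-5 + g)*(-4 + g) (u(g) = -9 + ((g - 5)*(g - 4))*√g = -9 + ((-5 + g)*(-4 + g))*√g = -9 + √g*(-5 + g)*(-4 + g))
((-503 + d(-7))*(u(7) + 91) - 192)² = ((-503 + 4)*((-9 + 7^(5/2) - 63*√7 + 20*√7) + 91) - 192)² = (-499*((-9 + 49*√7 - 63*√7 + 20*√7) + 91) - 192)² = (-499*((-9 + 6*√7) + 91) - 192)² = (-499*(82 + 6*√7) - 192)² = ((-40918 - 2994*√7) - 192)² = (-41110 - 2994*√7)²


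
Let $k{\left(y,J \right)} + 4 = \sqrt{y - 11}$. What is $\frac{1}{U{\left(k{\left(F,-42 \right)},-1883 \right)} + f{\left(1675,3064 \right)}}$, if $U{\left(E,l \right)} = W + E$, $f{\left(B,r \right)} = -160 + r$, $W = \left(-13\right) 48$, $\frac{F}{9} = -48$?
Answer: $\frac{2276}{5180619} - \frac{i \sqrt{443}}{5180619} \approx 0.00043933 - 4.0627 \cdot 10^{-6} i$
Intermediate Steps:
$F = -432$ ($F = 9 \left(-48\right) = -432$)
$W = -624$
$k{\left(y,J \right)} = -4 + \sqrt{-11 + y}$ ($k{\left(y,J \right)} = -4 + \sqrt{y - 11} = -4 + \sqrt{-11 + y}$)
$U{\left(E,l \right)} = -624 + E$
$\frac{1}{U{\left(k{\left(F,-42 \right)},-1883 \right)} + f{\left(1675,3064 \right)}} = \frac{1}{\left(-624 - \left(4 - \sqrt{-11 - 432}\right)\right) + \left(-160 + 3064\right)} = \frac{1}{\left(-624 - \left(4 - \sqrt{-443}\right)\right) + 2904} = \frac{1}{\left(-624 - \left(4 - i \sqrt{443}\right)\right) + 2904} = \frac{1}{\left(-628 + i \sqrt{443}\right) + 2904} = \frac{1}{2276 + i \sqrt{443}}$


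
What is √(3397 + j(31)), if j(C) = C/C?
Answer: √3398 ≈ 58.292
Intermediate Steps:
j(C) = 1
√(3397 + j(31)) = √(3397 + 1) = √3398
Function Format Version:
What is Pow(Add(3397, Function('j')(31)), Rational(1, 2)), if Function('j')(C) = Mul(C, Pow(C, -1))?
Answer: Pow(3398, Rational(1, 2)) ≈ 58.292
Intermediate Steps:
Function('j')(C) = 1
Pow(Add(3397, Function('j')(31)), Rational(1, 2)) = Pow(Add(3397, 1), Rational(1, 2)) = Pow(3398, Rational(1, 2))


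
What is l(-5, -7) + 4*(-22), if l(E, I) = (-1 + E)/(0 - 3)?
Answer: -86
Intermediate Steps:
l(E, I) = ⅓ - E/3 (l(E, I) = (-1 + E)/(-3) = (-1 + E)*(-⅓) = ⅓ - E/3)
l(-5, -7) + 4*(-22) = (⅓ - ⅓*(-5)) + 4*(-22) = (⅓ + 5/3) - 88 = 2 - 88 = -86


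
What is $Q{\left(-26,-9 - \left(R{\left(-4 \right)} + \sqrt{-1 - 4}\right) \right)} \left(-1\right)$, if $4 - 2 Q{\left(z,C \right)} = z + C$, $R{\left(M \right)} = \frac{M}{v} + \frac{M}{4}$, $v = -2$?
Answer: $-20 - \frac{i \sqrt{5}}{2} \approx -20.0 - 1.118 i$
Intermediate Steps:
$R{\left(M \right)} = - \frac{M}{4}$ ($R{\left(M \right)} = \frac{M}{-2} + \frac{M}{4} = M \left(- \frac{1}{2}\right) + M \frac{1}{4} = - \frac{M}{2} + \frac{M}{4} = - \frac{M}{4}$)
$Q{\left(z,C \right)} = 2 - \frac{C}{2} - \frac{z}{2}$ ($Q{\left(z,C \right)} = 2 - \frac{z + C}{2} = 2 - \frac{C + z}{2} = 2 - \left(\frac{C}{2} + \frac{z}{2}\right) = 2 - \frac{C}{2} - \frac{z}{2}$)
$Q{\left(-26,-9 - \left(R{\left(-4 \right)} + \sqrt{-1 - 4}\right) \right)} \left(-1\right) = \left(2 - \frac{-9 - \left(\left(- \frac{1}{4}\right) \left(-4\right) + \sqrt{-1 - 4}\right)}{2} - -13\right) \left(-1\right) = \left(2 - \frac{-9 - \left(1 + \sqrt{-5}\right)}{2} + 13\right) \left(-1\right) = \left(2 - \frac{-9 - \left(1 + i \sqrt{5}\right)}{2} + 13\right) \left(-1\right) = \left(2 - \frac{-10 - i \sqrt{5}}{2} + 13\right) \left(-1\right) = \left(2 + \left(5 + \frac{i \sqrt{5}}{2}\right) + 13\right) \left(-1\right) = \left(20 + \frac{i \sqrt{5}}{2}\right) \left(-1\right) = -20 - \frac{i \sqrt{5}}{2}$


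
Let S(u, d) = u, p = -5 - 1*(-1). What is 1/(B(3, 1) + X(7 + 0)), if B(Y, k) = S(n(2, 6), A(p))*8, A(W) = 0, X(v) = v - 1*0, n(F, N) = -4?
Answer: -1/25 ≈ -0.040000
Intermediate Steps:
p = -4 (p = -5 + 1 = -4)
X(v) = v (X(v) = v + 0 = v)
B(Y, k) = -32 (B(Y, k) = -4*8 = -32)
1/(B(3, 1) + X(7 + 0)) = 1/(-32 + (7 + 0)) = 1/(-32 + 7) = 1/(-25) = -1/25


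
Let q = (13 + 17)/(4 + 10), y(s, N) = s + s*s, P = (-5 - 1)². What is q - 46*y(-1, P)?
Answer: 15/7 ≈ 2.1429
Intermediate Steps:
P = 36 (P = (-6)² = 36)
y(s, N) = s + s²
q = 15/7 (q = 30/14 = 30*(1/14) = 15/7 ≈ 2.1429)
q - 46*y(-1, P) = 15/7 - (-46)*(1 - 1) = 15/7 - (-46)*0 = 15/7 - 46*0 = 15/7 + 0 = 15/7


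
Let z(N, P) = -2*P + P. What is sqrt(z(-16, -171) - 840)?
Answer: I*sqrt(669) ≈ 25.865*I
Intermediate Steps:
z(N, P) = -P
sqrt(z(-16, -171) - 840) = sqrt(-1*(-171) - 840) = sqrt(171 - 840) = sqrt(-669) = I*sqrt(669)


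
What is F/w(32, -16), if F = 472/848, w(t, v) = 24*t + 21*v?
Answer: 59/45792 ≈ 0.0012884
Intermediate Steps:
w(t, v) = 21*v + 24*t
F = 59/106 (F = 472*(1/848) = 59/106 ≈ 0.55660)
F/w(32, -16) = 59/(106*(21*(-16) + 24*32)) = 59/(106*(-336 + 768)) = (59/106)/432 = (59/106)*(1/432) = 59/45792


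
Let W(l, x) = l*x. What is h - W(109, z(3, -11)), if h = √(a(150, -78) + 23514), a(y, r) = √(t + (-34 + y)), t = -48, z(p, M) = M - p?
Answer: 1526 + √(23514 + 2*√17) ≈ 1679.4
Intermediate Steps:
a(y, r) = √(-82 + y) (a(y, r) = √(-48 + (-34 + y)) = √(-82 + y))
h = √(23514 + 2*√17) (h = √(√(-82 + 150) + 23514) = √(√68 + 23514) = √(2*√17 + 23514) = √(23514 + 2*√17) ≈ 153.37)
h - W(109, z(3, -11)) = √(23514 + 2*√17) - 109*(-11 - 1*3) = √(23514 + 2*√17) - 109*(-11 - 3) = √(23514 + 2*√17) - 109*(-14) = √(23514 + 2*√17) - 1*(-1526) = √(23514 + 2*√17) + 1526 = 1526 + √(23514 + 2*√17)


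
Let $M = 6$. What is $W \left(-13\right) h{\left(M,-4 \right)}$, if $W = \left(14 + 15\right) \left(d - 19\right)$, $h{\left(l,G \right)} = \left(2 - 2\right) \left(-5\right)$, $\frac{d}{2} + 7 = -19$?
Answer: $0$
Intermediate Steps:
$d = -52$ ($d = -14 + 2 \left(-19\right) = -14 - 38 = -52$)
$h{\left(l,G \right)} = 0$ ($h{\left(l,G \right)} = 0 \left(-5\right) = 0$)
$W = -2059$ ($W = \left(14 + 15\right) \left(-52 - 19\right) = 29 \left(-71\right) = -2059$)
$W \left(-13\right) h{\left(M,-4 \right)} = \left(-2059\right) \left(-13\right) 0 = 26767 \cdot 0 = 0$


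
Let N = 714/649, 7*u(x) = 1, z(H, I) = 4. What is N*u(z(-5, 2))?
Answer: 102/649 ≈ 0.15716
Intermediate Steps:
u(x) = ⅐ (u(x) = (⅐)*1 = ⅐)
N = 714/649 (N = 714*(1/649) = 714/649 ≈ 1.1002)
N*u(z(-5, 2)) = (714/649)*(⅐) = 102/649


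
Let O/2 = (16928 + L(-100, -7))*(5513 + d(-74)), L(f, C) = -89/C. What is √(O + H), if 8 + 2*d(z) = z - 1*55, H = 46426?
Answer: 3*√1004575481/7 ≈ 13584.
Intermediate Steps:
d(z) = -63/2 + z/2 (d(z) = -4 + (z - 1*55)/2 = -4 + (z - 55)/2 = -4 + (-55 + z)/2 = -4 + (-55/2 + z/2) = -63/2 + z/2)
O = 1291272065/7 (O = 2*((16928 - 89/(-7))*(5513 + (-63/2 + (½)*(-74)))) = 2*((16928 - 89*(-⅐))*(5513 + (-63/2 - 37))) = 2*((16928 + 89/7)*(5513 - 137/2)) = 2*((118585/7)*(10889/2)) = 2*(1291272065/14) = 1291272065/7 ≈ 1.8447e+8)
√(O + H) = √(1291272065/7 + 46426) = √(1291597047/7) = 3*√1004575481/7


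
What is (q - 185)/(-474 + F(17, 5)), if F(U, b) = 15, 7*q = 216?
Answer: 1079/3213 ≈ 0.33582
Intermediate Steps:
q = 216/7 (q = (⅐)*216 = 216/7 ≈ 30.857)
(q - 185)/(-474 + F(17, 5)) = (216/7 - 185)/(-474 + 15) = -1079/7/(-459) = -1079/7*(-1/459) = 1079/3213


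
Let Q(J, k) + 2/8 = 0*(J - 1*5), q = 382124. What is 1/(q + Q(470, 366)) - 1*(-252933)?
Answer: 386606825839/1528495 ≈ 2.5293e+5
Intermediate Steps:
Q(J, k) = -¼ (Q(J, k) = -¼ + 0*(J - 1*5) = -¼ + 0*(J - 5) = -¼ + 0*(-5 + J) = -¼ + 0 = -¼)
1/(q + Q(470, 366)) - 1*(-252933) = 1/(382124 - ¼) - 1*(-252933) = 1/(1528495/4) + 252933 = 4/1528495 + 252933 = 386606825839/1528495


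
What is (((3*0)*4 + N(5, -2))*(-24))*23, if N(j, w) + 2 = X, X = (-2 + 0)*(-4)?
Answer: -3312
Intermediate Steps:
X = 8 (X = -2*(-4) = 8)
N(j, w) = 6 (N(j, w) = -2 + 8 = 6)
(((3*0)*4 + N(5, -2))*(-24))*23 = (((3*0)*4 + 6)*(-24))*23 = ((0*4 + 6)*(-24))*23 = ((0 + 6)*(-24))*23 = (6*(-24))*23 = -144*23 = -3312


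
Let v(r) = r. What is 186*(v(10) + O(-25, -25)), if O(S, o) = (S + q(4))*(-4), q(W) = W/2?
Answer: 18972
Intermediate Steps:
q(W) = W/2 (q(W) = W*(½) = W/2)
O(S, o) = -8 - 4*S (O(S, o) = (S + (½)*4)*(-4) = (S + 2)*(-4) = (2 + S)*(-4) = -8 - 4*S)
186*(v(10) + O(-25, -25)) = 186*(10 + (-8 - 4*(-25))) = 186*(10 + (-8 + 100)) = 186*(10 + 92) = 186*102 = 18972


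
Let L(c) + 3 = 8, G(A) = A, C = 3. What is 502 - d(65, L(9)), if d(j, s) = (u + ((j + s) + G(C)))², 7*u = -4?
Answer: -232451/49 ≈ -4743.9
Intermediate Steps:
L(c) = 5 (L(c) = -3 + 8 = 5)
u = -4/7 (u = (⅐)*(-4) = -4/7 ≈ -0.57143)
d(j, s) = (17/7 + j + s)² (d(j, s) = (-4/7 + ((j + s) + 3))² = (-4/7 + (3 + j + s))² = (17/7 + j + s)²)
502 - d(65, L(9)) = 502 - (17 + 7*65 + 7*5)²/49 = 502 - (17 + 455 + 35)²/49 = 502 - 507²/49 = 502 - 257049/49 = -232451/49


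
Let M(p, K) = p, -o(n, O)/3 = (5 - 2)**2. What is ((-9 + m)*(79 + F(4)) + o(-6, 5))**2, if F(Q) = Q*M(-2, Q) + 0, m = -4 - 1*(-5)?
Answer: 354025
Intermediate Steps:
o(n, O) = -27 (o(n, O) = -3*(5 - 2)**2 = -3*3**2 = -3*9 = -27)
m = 1 (m = -4 + 5 = 1)
F(Q) = -2*Q (F(Q) = Q*(-2) + 0 = -2*Q + 0 = -2*Q)
((-9 + m)*(79 + F(4)) + o(-6, 5))**2 = ((-9 + 1)*(79 - 2*4) - 27)**2 = (-8*(79 - 8) - 27)**2 = (-8*71 - 27)**2 = (-568 - 27)**2 = (-595)**2 = 354025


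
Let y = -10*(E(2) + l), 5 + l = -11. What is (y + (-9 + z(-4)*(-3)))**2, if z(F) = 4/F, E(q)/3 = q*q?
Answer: 1156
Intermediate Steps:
l = -16 (l = -5 - 11 = -16)
E(q) = 3*q**2 (E(q) = 3*(q*q) = 3*q**2)
y = 40 (y = -10*(3*2**2 - 16) = -10*(3*4 - 16) = -10*(12 - 16) = -10*(-4) = 40)
(y + (-9 + z(-4)*(-3)))**2 = (40 + (-9 + (4/(-4))*(-3)))**2 = (40 + (-9 + (4*(-1/4))*(-3)))**2 = (40 + (-9 - 1*(-3)))**2 = (40 + (-9 + 3))**2 = (40 - 6)**2 = 34**2 = 1156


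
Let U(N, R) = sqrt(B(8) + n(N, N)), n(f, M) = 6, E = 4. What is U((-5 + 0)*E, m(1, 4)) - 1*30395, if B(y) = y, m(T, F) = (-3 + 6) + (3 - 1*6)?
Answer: -30395 + sqrt(14) ≈ -30391.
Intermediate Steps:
m(T, F) = 0 (m(T, F) = 3 + (3 - 6) = 3 - 3 = 0)
U(N, R) = sqrt(14) (U(N, R) = sqrt(8 + 6) = sqrt(14))
U((-5 + 0)*E, m(1, 4)) - 1*30395 = sqrt(14) - 1*30395 = sqrt(14) - 30395 = -30395 + sqrt(14)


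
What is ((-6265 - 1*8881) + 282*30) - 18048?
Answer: -24734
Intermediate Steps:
((-6265 - 1*8881) + 282*30) - 18048 = ((-6265 - 8881) + 8460) - 18048 = (-15146 + 8460) - 18048 = -6686 - 18048 = -24734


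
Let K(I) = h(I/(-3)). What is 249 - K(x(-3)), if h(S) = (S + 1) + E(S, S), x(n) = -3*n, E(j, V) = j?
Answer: 254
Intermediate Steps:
h(S) = 1 + 2*S (h(S) = (S + 1) + S = (1 + S) + S = 1 + 2*S)
K(I) = 1 - 2*I/3 (K(I) = 1 + 2*(I/(-3)) = 1 + 2*(I*(-⅓)) = 1 + 2*(-I/3) = 1 - 2*I/3)
249 - K(x(-3)) = 249 - (1 - (-2)*(-3)) = 249 - (1 - ⅔*9) = 249 - (1 - 6) = 249 - 1*(-5) = 249 + 5 = 254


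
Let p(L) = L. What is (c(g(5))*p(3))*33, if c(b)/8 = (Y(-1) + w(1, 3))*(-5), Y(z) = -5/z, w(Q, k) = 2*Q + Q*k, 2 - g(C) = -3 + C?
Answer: -39600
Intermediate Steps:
g(C) = 5 - C (g(C) = 2 - (-3 + C) = 2 + (3 - C) = 5 - C)
c(b) = -400 (c(b) = 8*((-5/(-1) + 1*(2 + 3))*(-5)) = 8*((-5*(-1) + 1*5)*(-5)) = 8*((5 + 5)*(-5)) = 8*(10*(-5)) = 8*(-50) = -400)
(c(g(5))*p(3))*33 = -400*3*33 = -1200*33 = -39600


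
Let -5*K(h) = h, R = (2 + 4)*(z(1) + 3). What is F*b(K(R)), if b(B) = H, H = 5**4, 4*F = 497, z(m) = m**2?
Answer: 310625/4 ≈ 77656.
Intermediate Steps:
R = 24 (R = (2 + 4)*(1**2 + 3) = 6*(1 + 3) = 6*4 = 24)
K(h) = -h/5
F = 497/4 (F = (1/4)*497 = 497/4 ≈ 124.25)
H = 625
b(B) = 625
F*b(K(R)) = (497/4)*625 = 310625/4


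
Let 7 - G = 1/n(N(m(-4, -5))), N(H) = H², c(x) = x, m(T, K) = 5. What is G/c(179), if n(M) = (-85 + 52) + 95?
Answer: 433/11098 ≈ 0.039016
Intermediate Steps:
n(M) = 62 (n(M) = -33 + 95 = 62)
G = 433/62 (G = 7 - 1/62 = 433/62 ≈ 6.9839)
G/c(179) = (433/62)/179 = (433/62)*(1/179) = 433/11098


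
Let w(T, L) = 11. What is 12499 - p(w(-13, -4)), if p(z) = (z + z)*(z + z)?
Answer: 12015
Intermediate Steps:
p(z) = 4*z² (p(z) = (2*z)*(2*z) = 4*z²)
12499 - p(w(-13, -4)) = 12499 - 4*11² = 12499 - 4*121 = 12499 - 1*484 = 12499 - 484 = 12015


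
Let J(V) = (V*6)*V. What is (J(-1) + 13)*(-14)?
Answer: -266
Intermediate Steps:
J(V) = 6*V² (J(V) = (6*V)*V = 6*V²)
(J(-1) + 13)*(-14) = (6*(-1)² + 13)*(-14) = (6*1 + 13)*(-14) = (6 + 13)*(-14) = 19*(-14) = -266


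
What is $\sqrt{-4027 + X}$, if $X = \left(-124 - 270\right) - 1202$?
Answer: $i \sqrt{5623} \approx 74.987 i$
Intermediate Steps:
$X = -1596$ ($X = -394 - 1202 = -1596$)
$\sqrt{-4027 + X} = \sqrt{-4027 - 1596} = \sqrt{-5623} = i \sqrt{5623}$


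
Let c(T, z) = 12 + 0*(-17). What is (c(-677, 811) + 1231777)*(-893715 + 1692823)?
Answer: 984332444212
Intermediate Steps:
c(T, z) = 12 (c(T, z) = 12 + 0 = 12)
(c(-677, 811) + 1231777)*(-893715 + 1692823) = (12 + 1231777)*(-893715 + 1692823) = 1231789*799108 = 984332444212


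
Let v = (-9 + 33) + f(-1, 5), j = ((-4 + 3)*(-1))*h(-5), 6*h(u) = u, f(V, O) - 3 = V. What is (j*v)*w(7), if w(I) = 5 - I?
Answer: 130/3 ≈ 43.333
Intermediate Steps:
f(V, O) = 3 + V
h(u) = u/6
j = -⅚ (j = ((-4 + 3)*(-1))*((⅙)*(-5)) = -1*(-1)*(-⅚) = 1*(-⅚) = -⅚ ≈ -0.83333)
v = 26 (v = (-9 + 33) + (3 - 1) = 24 + 2 = 26)
(j*v)*w(7) = (-⅚*26)*(5 - 1*7) = -65*(5 - 7)/3 = -65/3*(-2) = 130/3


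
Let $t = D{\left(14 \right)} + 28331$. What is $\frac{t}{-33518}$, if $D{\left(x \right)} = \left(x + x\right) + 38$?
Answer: $- \frac{28397}{33518} \approx -0.84722$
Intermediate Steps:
$D{\left(x \right)} = 38 + 2 x$ ($D{\left(x \right)} = 2 x + 38 = 38 + 2 x$)
$t = 28397$ ($t = \left(38 + 2 \cdot 14\right) + 28331 = \left(38 + 28\right) + 28331 = 66 + 28331 = 28397$)
$\frac{t}{-33518} = \frac{28397}{-33518} = 28397 \left(- \frac{1}{33518}\right) = - \frac{28397}{33518}$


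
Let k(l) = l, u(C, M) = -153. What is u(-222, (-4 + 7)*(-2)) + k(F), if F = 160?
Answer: 7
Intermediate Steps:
u(-222, (-4 + 7)*(-2)) + k(F) = -153 + 160 = 7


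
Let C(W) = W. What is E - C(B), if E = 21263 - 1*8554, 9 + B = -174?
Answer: 12892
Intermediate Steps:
B = -183 (B = -9 - 174 = -183)
E = 12709 (E = 21263 - 8554 = 12709)
E - C(B) = 12709 - 1*(-183) = 12709 + 183 = 12892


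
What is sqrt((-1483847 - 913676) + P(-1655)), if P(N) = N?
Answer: I*sqrt(2399178) ≈ 1548.9*I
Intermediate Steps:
sqrt((-1483847 - 913676) + P(-1655)) = sqrt((-1483847 - 913676) - 1655) = sqrt(-2397523 - 1655) = sqrt(-2399178) = I*sqrt(2399178)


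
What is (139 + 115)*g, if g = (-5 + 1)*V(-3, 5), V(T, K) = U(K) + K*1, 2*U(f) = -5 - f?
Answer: 0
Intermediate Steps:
U(f) = -5/2 - f/2 (U(f) = (-5 - f)/2 = -5/2 - f/2)
V(T, K) = -5/2 + K/2 (V(T, K) = (-5/2 - K/2) + K*1 = (-5/2 - K/2) + K = -5/2 + K/2)
g = 0 (g = (-5 + 1)*(-5/2 + (½)*5) = -4*(-5/2 + 5/2) = -4*0 = 0)
(139 + 115)*g = (139 + 115)*0 = 254*0 = 0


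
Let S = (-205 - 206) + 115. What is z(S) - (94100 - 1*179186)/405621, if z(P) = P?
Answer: -13330970/45069 ≈ -295.79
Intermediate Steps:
S = -296 (S = -411 + 115 = -296)
z(S) - (94100 - 1*179186)/405621 = -296 - (94100 - 1*179186)/405621 = -296 - (94100 - 179186)/405621 = -296 - (-85086)/405621 = -296 - 1*(-9454/45069) = -296 + 9454/45069 = -13330970/45069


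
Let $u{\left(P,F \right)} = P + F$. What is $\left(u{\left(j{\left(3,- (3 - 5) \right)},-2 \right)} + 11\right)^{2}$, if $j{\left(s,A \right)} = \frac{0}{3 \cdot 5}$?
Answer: $81$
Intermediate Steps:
$j{\left(s,A \right)} = 0$ ($j{\left(s,A \right)} = \frac{0}{15} = 0 \cdot \frac{1}{15} = 0$)
$u{\left(P,F \right)} = F + P$
$\left(u{\left(j{\left(3,- (3 - 5) \right)},-2 \right)} + 11\right)^{2} = \left(\left(-2 + 0\right) + 11\right)^{2} = \left(-2 + 11\right)^{2} = 9^{2} = 81$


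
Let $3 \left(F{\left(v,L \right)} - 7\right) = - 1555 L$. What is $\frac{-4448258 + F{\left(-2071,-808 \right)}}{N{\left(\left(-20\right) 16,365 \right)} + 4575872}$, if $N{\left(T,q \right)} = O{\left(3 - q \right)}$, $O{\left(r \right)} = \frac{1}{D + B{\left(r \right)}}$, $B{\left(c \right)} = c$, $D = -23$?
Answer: $- \frac{4654000505}{5285132157} \approx -0.88058$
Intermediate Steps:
$F{\left(v,L \right)} = 7 - \frac{1555 L}{3}$ ($F{\left(v,L \right)} = 7 + \frac{\left(-1555\right) L}{3} = 7 - \frac{1555 L}{3}$)
$O{\left(r \right)} = \frac{1}{-23 + r}$
$N{\left(T,q \right)} = \frac{1}{-20 - q}$ ($N{\left(T,q \right)} = \frac{1}{-23 - \left(-3 + q\right)} = \frac{1}{-20 - q}$)
$\frac{-4448258 + F{\left(-2071,-808 \right)}}{N{\left(\left(-20\right) 16,365 \right)} + 4575872} = \frac{-4448258 + \left(7 - - \frac{1256440}{3}\right)}{- \frac{1}{20 + 365} + 4575872} = \frac{-4448258 + \left(7 + \frac{1256440}{3}\right)}{- \frac{1}{385} + 4575872} = \frac{-4448258 + \frac{1256461}{3}}{\left(-1\right) \frac{1}{385} + 4575872} = - \frac{12088313}{3 \left(- \frac{1}{385} + 4575872\right)} = - \frac{12088313}{3 \cdot \frac{1761710719}{385}} = \left(- \frac{12088313}{3}\right) \frac{385}{1761710719} = - \frac{4654000505}{5285132157}$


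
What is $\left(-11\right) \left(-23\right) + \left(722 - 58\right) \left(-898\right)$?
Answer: $-596019$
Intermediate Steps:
$\left(-11\right) \left(-23\right) + \left(722 - 58\right) \left(-898\right) = 253 + \left(722 - 58\right) \left(-898\right) = 253 + 664 \left(-898\right) = 253 - 596272 = -596019$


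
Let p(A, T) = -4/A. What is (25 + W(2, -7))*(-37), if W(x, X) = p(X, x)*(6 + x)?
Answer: -7659/7 ≈ -1094.1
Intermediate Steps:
W(x, X) = -4*(6 + x)/X (W(x, X) = (-4/X)*(6 + x) = -4*(6 + x)/X)
(25 + W(2, -7))*(-37) = (25 + 4*(-6 - 1*2)/(-7))*(-37) = (25 + 4*(-⅐)*(-6 - 2))*(-37) = (25 + 4*(-⅐)*(-8))*(-37) = (25 + 32/7)*(-37) = (207/7)*(-37) = -7659/7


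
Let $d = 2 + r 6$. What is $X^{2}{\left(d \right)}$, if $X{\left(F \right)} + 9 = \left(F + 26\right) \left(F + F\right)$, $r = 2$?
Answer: $1234321$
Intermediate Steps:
$d = 14$ ($d = 2 + 2 \cdot 6 = 2 + 12 = 14$)
$X{\left(F \right)} = -9 + 2 F \left(26 + F\right)$ ($X{\left(F \right)} = -9 + \left(F + 26\right) \left(F + F\right) = -9 + \left(26 + F\right) 2 F = -9 + 2 F \left(26 + F\right)$)
$X^{2}{\left(d \right)} = \left(-9 + 2 \cdot 14^{2} + 52 \cdot 14\right)^{2} = \left(-9 + 2 \cdot 196 + 728\right)^{2} = \left(-9 + 392 + 728\right)^{2} = 1111^{2} = 1234321$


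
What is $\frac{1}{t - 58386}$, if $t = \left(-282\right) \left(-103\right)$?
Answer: $- \frac{1}{29340} \approx -3.4083 \cdot 10^{-5}$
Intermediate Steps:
$t = 29046$
$\frac{1}{t - 58386} = \frac{1}{29046 - 58386} = \frac{1}{-29340} = - \frac{1}{29340}$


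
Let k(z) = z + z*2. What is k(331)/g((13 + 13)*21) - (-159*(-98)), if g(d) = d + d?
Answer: -5671517/364 ≈ -15581.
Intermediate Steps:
g(d) = 2*d
k(z) = 3*z (k(z) = z + 2*z = 3*z)
k(331)/g((13 + 13)*21) - (-159*(-98)) = (3*331)/((2*((13 + 13)*21))) - (-159*(-98)) = 993/((2*(26*21))) - 15582 = 993/((2*546)) - 1*15582 = 993/1092 - 15582 = 993*(1/1092) - 15582 = 331/364 - 15582 = -5671517/364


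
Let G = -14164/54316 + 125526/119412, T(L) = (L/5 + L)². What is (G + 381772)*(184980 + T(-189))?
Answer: 101634047348189927428/1126038575 ≈ 9.0258e+10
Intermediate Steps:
T(L) = 36*L²/25 (T(L) = (L*(⅕) + L)² = (L/5 + L)² = (6*L/5)² = 36*L²/25)
G = 213613277/270249258 (G = -14164*1/54316 + 125526*(1/119412) = -3541/13579 + 20921/19902 = 213613277/270249258 ≈ 0.79043)
(G + 381772)*(184980 + T(-189)) = (213613277/270249258 + 381772)*(184980 + (36/25)*(-189)²) = 103173813338453*(184980 + (36/25)*35721)/270249258 = 103173813338453*(184980 + 1285956/25)/270249258 = (103173813338453/270249258)*(5910456/25) = 101634047348189927428/1126038575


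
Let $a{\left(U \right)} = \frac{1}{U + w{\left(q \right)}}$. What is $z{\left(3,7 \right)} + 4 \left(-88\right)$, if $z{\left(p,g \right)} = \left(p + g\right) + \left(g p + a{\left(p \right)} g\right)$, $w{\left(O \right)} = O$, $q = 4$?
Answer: $-320$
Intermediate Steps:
$a{\left(U \right)} = \frac{1}{4 + U}$ ($a{\left(U \right)} = \frac{1}{U + 4} = \frac{1}{4 + U}$)
$z{\left(p,g \right)} = g + p + g p + \frac{g}{4 + p}$ ($z{\left(p,g \right)} = \left(p + g\right) + \left(g p + \frac{g}{4 + p}\right) = \left(g + p\right) + \left(g p + \frac{g}{4 + p}\right) = g + p + g p + \frac{g}{4 + p}$)
$z{\left(3,7 \right)} + 4 \left(-88\right) = \frac{7 + \left(4 + 3\right) \left(7 + 3 + 7 \cdot 3\right)}{4 + 3} + 4 \left(-88\right) = \frac{7 + 7 \left(7 + 3 + 21\right)}{7} - 352 = \frac{7 + 7 \cdot 31}{7} - 352 = \frac{7 + 217}{7} - 352 = \frac{1}{7} \cdot 224 - 352 = 32 - 352 = -320$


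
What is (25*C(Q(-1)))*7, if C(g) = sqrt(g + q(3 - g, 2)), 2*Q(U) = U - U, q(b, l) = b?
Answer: 175*sqrt(3) ≈ 303.11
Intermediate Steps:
Q(U) = 0 (Q(U) = (U - U)/2 = (1/2)*0 = 0)
C(g) = sqrt(3) (C(g) = sqrt(g + (3 - g)) = sqrt(3))
(25*C(Q(-1)))*7 = (25*sqrt(3))*7 = 175*sqrt(3)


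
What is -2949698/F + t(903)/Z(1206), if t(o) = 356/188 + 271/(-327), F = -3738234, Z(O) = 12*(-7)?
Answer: 44605575971/57452918346 ≈ 0.77638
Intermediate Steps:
Z(O) = -84
t(o) = 16366/15369 (t(o) = 356*(1/188) + 271*(-1/327) = 89/47 - 271/327 = 16366/15369)
-2949698/F + t(903)/Z(1206) = -2949698/(-3738234) + (16366/15369)/(-84) = -2949698*(-1/3738234) + (16366/15369)*(-1/84) = 1474849/1869117 - 1169/92214 = 44605575971/57452918346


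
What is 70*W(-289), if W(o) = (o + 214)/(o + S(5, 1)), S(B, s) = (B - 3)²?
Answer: 350/19 ≈ 18.421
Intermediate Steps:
S(B, s) = (-3 + B)²
W(o) = (214 + o)/(4 + o) (W(o) = (o + 214)/(o + (-3 + 5)²) = (214 + o)/(o + 2²) = (214 + o)/(o + 4) = (214 + o)/(4 + o))
70*W(-289) = 70*((214 - 289)/(4 - 289)) = 70*(-75/(-285)) = 70*(-1/285*(-75)) = 70*(5/19) = 350/19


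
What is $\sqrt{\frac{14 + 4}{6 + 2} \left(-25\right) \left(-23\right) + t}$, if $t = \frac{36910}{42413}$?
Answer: $\frac{\sqrt{9315375649895}}{84826} \approx 35.981$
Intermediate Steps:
$t = \frac{36910}{42413}$ ($t = 36910 \cdot \frac{1}{42413} = \frac{36910}{42413} \approx 0.87025$)
$\sqrt{\frac{14 + 4}{6 + 2} \left(-25\right) \left(-23\right) + t} = \sqrt{\frac{14 + 4}{6 + 2} \left(-25\right) \left(-23\right) + \frac{36910}{42413}} = \sqrt{\frac{18}{8} \left(-25\right) \left(-23\right) + \frac{36910}{42413}} = \sqrt{18 \cdot \frac{1}{8} \left(-25\right) \left(-23\right) + \frac{36910}{42413}} = \sqrt{\frac{9}{4} \left(-25\right) \left(-23\right) + \frac{36910}{42413}} = \sqrt{\left(- \frac{225}{4}\right) \left(-23\right) + \frac{36910}{42413}} = \sqrt{\frac{5175}{4} + \frac{36910}{42413}} = \sqrt{\frac{219634915}{169652}} = \frac{\sqrt{9315375649895}}{84826}$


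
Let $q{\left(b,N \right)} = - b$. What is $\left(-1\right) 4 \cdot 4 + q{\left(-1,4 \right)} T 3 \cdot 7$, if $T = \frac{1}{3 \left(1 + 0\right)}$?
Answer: $-9$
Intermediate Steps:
$T = \frac{1}{3}$ ($T = \frac{1}{3 \cdot 1} = \frac{1}{3} \approx 0.33333$)
$\left(-1\right) 4 \cdot 4 + q{\left(-1,4 \right)} T 3 \cdot 7 = \left(-1\right) 4 \cdot 4 + \left(-1\right) \left(-1\right) \frac{1}{3} \cdot 3 \cdot 7 = \left(-4\right) 4 + 1 \cdot \frac{1}{3} \cdot 3 \cdot 7 = -16 + \frac{1}{3} \cdot 3 \cdot 7 = -16 + 1 \cdot 7 = -16 + 7 = -9$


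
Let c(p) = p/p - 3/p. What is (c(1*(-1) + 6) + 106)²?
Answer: 283024/25 ≈ 11321.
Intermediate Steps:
c(p) = 1 - 3/p
(c(1*(-1) + 6) + 106)² = ((-3 + (1*(-1) + 6))/(1*(-1) + 6) + 106)² = ((-3 + (-1 + 6))/(-1 + 6) + 106)² = ((-3 + 5)/5 + 106)² = ((⅕)*2 + 106)² = (⅖ + 106)² = (532/5)² = 283024/25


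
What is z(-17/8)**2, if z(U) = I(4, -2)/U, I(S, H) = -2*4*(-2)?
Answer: 16384/289 ≈ 56.692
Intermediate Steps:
I(S, H) = 16 (I(S, H) = -8*(-2) = 16)
z(U) = 16/U
z(-17/8)**2 = (16/((-17/8)))**2 = (16/((-17*1/8)))**2 = (16/(-17/8))**2 = (16*(-8/17))**2 = (-128/17)**2 = 16384/289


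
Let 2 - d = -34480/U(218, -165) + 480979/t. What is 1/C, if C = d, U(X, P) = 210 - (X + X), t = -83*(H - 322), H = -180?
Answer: -4708258/763255951 ≈ -0.0061686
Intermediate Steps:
t = 41666 (t = -83*(-180 - 322) = -83*(-502) = 41666)
U(X, P) = 210 - 2*X
d = -763255951/4708258 (d = 2 - (-34480/(210 - 2*218) + 480979/41666) = 2 - (-34480/(210 - 436) + 480979*(1/41666)) = 2 - (-34480/(-226) + 480979/41666) = 2 - (-34480*(-1/226) + 480979/41666) = 2 - (17240/113 + 480979/41666) = 2 - 1*772672467/4708258 = 2 - 772672467/4708258 = -763255951/4708258 ≈ -162.11)
C = -763255951/4708258 ≈ -162.11
1/C = 1/(-763255951/4708258) = -4708258/763255951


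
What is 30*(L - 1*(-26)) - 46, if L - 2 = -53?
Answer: -796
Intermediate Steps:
L = -51 (L = 2 - 53 = -51)
30*(L - 1*(-26)) - 46 = 30*(-51 - 1*(-26)) - 46 = 30*(-51 + 26) - 46 = 30*(-25) - 46 = -750 - 46 = -796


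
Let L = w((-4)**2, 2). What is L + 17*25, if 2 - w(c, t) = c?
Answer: 411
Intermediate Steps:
w(c, t) = 2 - c
L = -14 (L = 2 - 1*(-4)**2 = 2 - 1*16 = 2 - 16 = -14)
L + 17*25 = -14 + 17*25 = -14 + 425 = 411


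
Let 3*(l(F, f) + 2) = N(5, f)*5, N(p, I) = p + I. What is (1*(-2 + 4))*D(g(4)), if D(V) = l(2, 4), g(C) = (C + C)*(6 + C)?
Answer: 26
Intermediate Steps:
N(p, I) = I + p
l(F, f) = 19/3 + 5*f/3 (l(F, f) = -2 + ((f + 5)*5)/3 = -2 + ((5 + f)*5)/3 = -2 + (25 + 5*f)/3 = -2 + (25/3 + 5*f/3) = 19/3 + 5*f/3)
g(C) = 2*C*(6 + C) (g(C) = (2*C)*(6 + C) = 2*C*(6 + C))
D(V) = 13 (D(V) = 19/3 + (5/3)*4 = 19/3 + 20/3 = 13)
(1*(-2 + 4))*D(g(4)) = (1*(-2 + 4))*13 = (1*2)*13 = 2*13 = 26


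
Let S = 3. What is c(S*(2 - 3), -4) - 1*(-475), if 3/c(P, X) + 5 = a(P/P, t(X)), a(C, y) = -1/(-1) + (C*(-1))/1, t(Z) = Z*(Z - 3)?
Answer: 2372/5 ≈ 474.40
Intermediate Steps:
t(Z) = Z*(-3 + Z)
a(C, y) = 1 - C (a(C, y) = -1*(-1) - C*1 = 1 - C)
c(P, X) = -3/5 (c(P, X) = 3/(-5 + (1 - P/P)) = 3/(-5 + (1 - 1*1)) = 3/(-5 + (1 - 1)) = 3/(-5 + 0) = 3/(-5) = 3*(-1/5) = -3/5)
c(S*(2 - 3), -4) - 1*(-475) = -3/5 - 1*(-475) = -3/5 + 475 = 2372/5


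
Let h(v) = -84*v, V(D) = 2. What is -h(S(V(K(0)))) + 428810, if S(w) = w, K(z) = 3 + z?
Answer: 428978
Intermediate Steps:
-h(S(V(K(0)))) + 428810 = -(-84)*2 + 428810 = -1*(-168) + 428810 = 168 + 428810 = 428978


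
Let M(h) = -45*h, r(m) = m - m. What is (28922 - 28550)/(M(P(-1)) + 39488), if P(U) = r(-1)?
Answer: 93/9872 ≈ 0.0094206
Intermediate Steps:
r(m) = 0
P(U) = 0
(28922 - 28550)/(M(P(-1)) + 39488) = (28922 - 28550)/(-45*0 + 39488) = 372/(0 + 39488) = 372/39488 = 372*(1/39488) = 93/9872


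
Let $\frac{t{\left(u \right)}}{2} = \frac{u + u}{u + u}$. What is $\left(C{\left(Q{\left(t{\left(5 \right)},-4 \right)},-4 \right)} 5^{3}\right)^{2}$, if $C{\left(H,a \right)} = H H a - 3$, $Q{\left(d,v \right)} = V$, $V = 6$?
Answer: $337640625$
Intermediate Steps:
$t{\left(u \right)} = 2$ ($t{\left(u \right)} = 2 \frac{u + u}{u + u} = 2 \frac{2 u}{2 u} = 2 \cdot 2 u \frac{1}{2 u} = 2 \cdot 1 = 2$)
$Q{\left(d,v \right)} = 6$
$C{\left(H,a \right)} = -3 + a H^{2}$ ($C{\left(H,a \right)} = H^{2} a - 3 = a H^{2} - 3 = -3 + a H^{2}$)
$\left(C{\left(Q{\left(t{\left(5 \right)},-4 \right)},-4 \right)} 5^{3}\right)^{2} = \left(\left(-3 - 4 \cdot 6^{2}\right) 5^{3}\right)^{2} = \left(\left(-3 - 144\right) 125\right)^{2} = \left(\left(-147\right) 125\right)^{2} = \left(-18375\right)^{2} = 337640625$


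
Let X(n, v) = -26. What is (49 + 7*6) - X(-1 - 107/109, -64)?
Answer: 117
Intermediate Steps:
(49 + 7*6) - X(-1 - 107/109, -64) = (49 + 7*6) - 1*(-26) = (49 + 42) + 26 = 91 + 26 = 117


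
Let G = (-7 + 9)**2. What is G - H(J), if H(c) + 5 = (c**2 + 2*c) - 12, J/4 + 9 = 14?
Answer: -419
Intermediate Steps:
J = 20 (J = -36 + 4*14 = -36 + 56 = 20)
G = 4 (G = 2**2 = 4)
H(c) = -17 + c**2 + 2*c (H(c) = -5 + ((c**2 + 2*c) - 12) = -5 + (-12 + c**2 + 2*c) = -17 + c**2 + 2*c)
G - H(J) = 4 - (-17 + 20**2 + 2*20) = 4 - (-17 + 400 + 40) = 4 - 1*423 = 4 - 423 = -419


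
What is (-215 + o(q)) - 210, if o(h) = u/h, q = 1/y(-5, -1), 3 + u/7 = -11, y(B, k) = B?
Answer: 65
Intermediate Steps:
u = -98 (u = -21 + 7*(-11) = -21 - 77 = -98)
q = -⅕ (q = 1/(-5) = -⅕ ≈ -0.20000)
o(h) = -98/h
(-215 + o(q)) - 210 = (-215 - 98/(-⅕)) - 210 = (-215 - 98*(-5)) - 210 = (-215 + 490) - 210 = 275 - 210 = 65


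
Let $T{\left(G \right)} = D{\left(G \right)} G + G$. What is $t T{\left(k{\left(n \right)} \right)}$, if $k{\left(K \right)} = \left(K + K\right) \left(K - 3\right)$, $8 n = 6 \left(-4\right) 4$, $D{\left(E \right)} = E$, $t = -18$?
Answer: $-2339280$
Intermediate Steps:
$n = -12$ ($n = \frac{6 \left(-4\right) 4}{8} = \frac{\left(-24\right) 4}{8} = \frac{1}{8} \left(-96\right) = -12$)
$k{\left(K \right)} = 2 K \left(-3 + K\right)$
$T{\left(G \right)} = G + G^{2}$ ($T{\left(G \right)} = G G + G = G^{2} + G = G + G^{2}$)
$t T{\left(k{\left(n \right)} \right)} = - 18 \cdot 2 \left(-12\right) \left(-3 - 12\right) \left(1 + 2 \left(-12\right) \left(-3 - 12\right)\right) = - 18 \cdot 2 \left(-12\right) \left(-15\right) \left(1 + 2 \left(-12\right) \left(-15\right)\right) = - 18 \cdot 360 \left(1 + 360\right) = - 18 \cdot 360 \cdot 361 = \left(-18\right) 129960 = -2339280$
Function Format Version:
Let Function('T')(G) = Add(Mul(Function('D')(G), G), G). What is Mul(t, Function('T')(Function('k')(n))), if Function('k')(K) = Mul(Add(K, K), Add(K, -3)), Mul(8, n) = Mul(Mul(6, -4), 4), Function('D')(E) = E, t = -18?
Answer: -2339280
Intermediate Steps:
n = -12 (n = Mul(Rational(1, 8), Mul(Mul(6, -4), 4)) = Mul(Rational(1, 8), Mul(-24, 4)) = Mul(Rational(1, 8), -96) = -12)
Function('k')(K) = Mul(2, K, Add(-3, K)) (Function('k')(K) = Mul(Mul(2, K), Add(-3, K)) = Mul(2, K, Add(-3, K)))
Function('T')(G) = Add(G, Pow(G, 2)) (Function('T')(G) = Add(Mul(G, G), G) = Add(Pow(G, 2), G) = Add(G, Pow(G, 2)))
Mul(t, Function('T')(Function('k')(n))) = Mul(-18, Mul(Mul(2, -12, Add(-3, -12)), Add(1, Mul(2, -12, Add(-3, -12))))) = Mul(-18, Mul(Mul(2, -12, -15), Add(1, Mul(2, -12, -15)))) = Mul(-18, Mul(360, Add(1, 360))) = Mul(-18, Mul(360, 361)) = Mul(-18, 129960) = -2339280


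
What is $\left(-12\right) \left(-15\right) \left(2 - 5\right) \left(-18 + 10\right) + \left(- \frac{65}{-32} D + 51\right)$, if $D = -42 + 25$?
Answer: $\frac{138767}{32} \approx 4336.5$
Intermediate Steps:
$D = -17$
$\left(-12\right) \left(-15\right) \left(2 - 5\right) \left(-18 + 10\right) + \left(- \frac{65}{-32} D + 51\right) = \left(-12\right) \left(-15\right) \left(2 - 5\right) \left(-18 + 10\right) + \left(- \frac{65}{-32} \left(-17\right) + 51\right) = 180 \left(\left(-3\right) \left(-8\right)\right) + \left(\left(-65\right) \left(- \frac{1}{32}\right) \left(-17\right) + 51\right) = 180 \cdot 24 + \left(\frac{65}{32} \left(-17\right) + 51\right) = 4320 + \left(- \frac{1105}{32} + 51\right) = 4320 + \frac{527}{32} = \frac{138767}{32}$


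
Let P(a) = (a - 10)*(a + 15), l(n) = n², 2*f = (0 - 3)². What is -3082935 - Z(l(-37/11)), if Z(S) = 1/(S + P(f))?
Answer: -143149920371/46433 ≈ -3.0829e+6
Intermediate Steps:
f = 9/2 (f = (0 - 3)²/2 = (½)*(-3)² = (½)*9 = 9/2 ≈ 4.5000)
P(a) = (-10 + a)*(15 + a)
Z(S) = 1/(-429/4 + S) (Z(S) = 1/(S + (-150 + (9/2)² + 5*(9/2))) = 1/(S + (-150 + 81/4 + 45/2)) = 1/(S - 429/4) = 1/(-429/4 + S))
-3082935 - Z(l(-37/11)) = -3082935 - 4/(-429 + 4*(-37/11)²) = -3082935 - 4/(-429 + 4*(1369/121)) = -3082935 - 4/(-429 + 5476/121) = -3082935 - 4/(-46433/121) = -3082935 - 4*(-121)/46433 = -3082935 - 1*(-484/46433) = -3082935 + 484/46433 = -143149920371/46433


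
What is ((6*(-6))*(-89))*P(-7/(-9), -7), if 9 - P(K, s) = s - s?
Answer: 28836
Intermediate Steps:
P(K, s) = 9 (P(K, s) = 9 - (s - s) = 9 - 1*0 = 9 + 0 = 9)
((6*(-6))*(-89))*P(-7/(-9), -7) = ((6*(-6))*(-89))*9 = -36*(-89)*9 = 3204*9 = 28836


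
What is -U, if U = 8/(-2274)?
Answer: 4/1137 ≈ 0.0035180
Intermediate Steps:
U = -4/1137 (U = -1/2274*8 = -4/1137 ≈ -0.0035180)
-U = -1*(-4/1137) = 4/1137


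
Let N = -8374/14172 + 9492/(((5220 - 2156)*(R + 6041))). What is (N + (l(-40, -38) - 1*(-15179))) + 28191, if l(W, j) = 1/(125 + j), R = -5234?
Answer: 153032124755715/3528571723 ≈ 43369.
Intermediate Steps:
N = -214285768/365024661 (N = -8374/14172 + 9492/(((5220 - 2156)*(-5234 + 6041))) = -8374*1/14172 + 9492/((3064*807)) = -4187/7086 + 9492/2472648 = -4187/7086 + 9492*(1/2472648) = -4187/7086 + 791/206054 = -214285768/365024661 ≈ -0.58704)
(N + (l(-40, -38) - 1*(-15179))) + 28191 = (-214285768/365024661 + (1/(125 - 38) - 1*(-15179))) + 28191 = (-214285768/365024661 + (1/87 + 15179)) + 28191 = (-214285768/365024661 + 1320574/87) + 28191 = 53558159312622/3528571723 + 28191 = 153032124755715/3528571723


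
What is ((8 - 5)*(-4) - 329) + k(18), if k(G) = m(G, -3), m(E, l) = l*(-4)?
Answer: -329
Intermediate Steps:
m(E, l) = -4*l
k(G) = 12 (k(G) = -4*(-3) = 12)
((8 - 5)*(-4) - 329) + k(18) = ((8 - 5)*(-4) - 329) + 12 = (3*(-4) - 329) + 12 = (-12 - 329) + 12 = -341 + 12 = -329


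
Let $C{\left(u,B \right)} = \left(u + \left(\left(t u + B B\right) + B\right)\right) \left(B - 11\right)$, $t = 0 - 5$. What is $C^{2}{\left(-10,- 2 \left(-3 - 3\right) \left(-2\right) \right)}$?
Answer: $429318400$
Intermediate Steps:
$t = -5$
$C{\left(u,B \right)} = \left(-11 + B\right) \left(B + B^{2} - 4 u\right)$ ($C{\left(u,B \right)} = \left(u + \left(\left(- 5 u + B B\right) + B\right)\right) \left(B - 11\right) = \left(u + \left(\left(- 5 u + B^{2}\right) + B\right)\right) \left(-11 + B\right) = \left(u + \left(\left(B^{2} - 5 u\right) + B\right)\right) \left(-11 + B\right) = \left(u + \left(B + B^{2} - 5 u\right)\right) \left(-11 + B\right) = \left(B + B^{2} - 4 u\right) \left(-11 + B\right) = \left(-11 + B\right) \left(B + B^{2} - 4 u\right)$)
$C^{2}{\left(-10,- 2 \left(-3 - 3\right) \left(-2\right) \right)} = \left(\left(- 2 \left(-3 - 3\right) \left(-2\right)\right)^{3} - 11 - 2 \left(-3 - 3\right) \left(-2\right) - 10 \left(- 2 \left(-3 - 3\right) \left(-2\right)\right)^{2} + 44 \left(-10\right) - 4 - 2 \left(-3 - 3\right) \left(-2\right) \left(-10\right)\right)^{2} = \left(\left(- 2 \left(-3 - 3\right) \left(-2\right)\right)^{3} - 11 - 2 \left(-3 - 3\right) \left(-2\right) - 10 \left(- 2 \left(-3 - 3\right) \left(-2\right)\right)^{2} - 440 - 4 - 2 \left(-3 - 3\right) \left(-2\right) \left(-10\right)\right)^{2} = \left(\left(\left(-2\right) \left(-6\right) \left(-2\right)\right)^{3} - 11 \left(-2\right) \left(-6\right) \left(-2\right) - 10 \left(\left(-2\right) \left(-6\right) \left(-2\right)\right)^{2} - 440 - 4 \left(-2\right) \left(-6\right) \left(-2\right) \left(-10\right)\right)^{2} = \left(\left(12 \left(-2\right)\right)^{3} - 11 \cdot 12 \left(-2\right) - 10 \left(12 \left(-2\right)\right)^{2} - 440 - 4 \cdot 12 \left(-2\right) \left(-10\right)\right)^{2} = \left(\left(-24\right)^{3} - -264 - 10 \left(-24\right)^{2} - 440 - \left(-96\right) \left(-10\right)\right)^{2} = \left(-13824 + 264 - 5760 - 440 - 960\right)^{2} = \left(-20720\right)^{2} = 429318400$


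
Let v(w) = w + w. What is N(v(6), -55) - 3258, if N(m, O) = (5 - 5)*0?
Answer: -3258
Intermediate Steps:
v(w) = 2*w
N(m, O) = 0 (N(m, O) = 0*0 = 0)
N(v(6), -55) - 3258 = 0 - 3258 = -3258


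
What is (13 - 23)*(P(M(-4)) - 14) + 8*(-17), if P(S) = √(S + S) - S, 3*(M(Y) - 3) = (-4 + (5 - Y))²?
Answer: 352/3 - 20*√51/3 ≈ 69.724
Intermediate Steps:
M(Y) = 3 + (1 - Y)²/3 (M(Y) = 3 + (-4 + (5 - Y))²/3 = 3 + (1 - Y)²/3)
P(S) = -S + √2*√S (P(S) = √(2*S) - S = √2*√S - S = -S + √2*√S)
(13 - 23)*(P(M(-4)) - 14) + 8*(-17) = (13 - 23)*((-(3 + (-1 - 4)²/3) + √2*√(3 + (-1 - 4)²/3)) - 14) + 8*(-17) = -10*((-(3 + (⅓)*(-5)²) + √2*√(3 + (⅓)*(-5)²)) - 14) - 136 = -10*((-(3 + (⅓)*25) + √2*√(3 + (⅓)*25)) - 14) - 136 = -10*((-(3 + 25/3) + √2*√(3 + 25/3)) - 14) - 136 = -10*((-1*34/3 + √2*√(34/3)) - 14) - 136 = -10*((-34/3 + √2*(√102/3)) - 14) - 136 = -10*((-34/3 + 2*√51/3) - 14) - 136 = -10*(-76/3 + 2*√51/3) - 136 = (760/3 - 20*√51/3) - 136 = 352/3 - 20*√51/3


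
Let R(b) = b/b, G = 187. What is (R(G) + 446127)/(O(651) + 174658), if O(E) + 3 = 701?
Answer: 111532/43839 ≈ 2.5441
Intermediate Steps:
O(E) = 698 (O(E) = -3 + 701 = 698)
R(b) = 1
(R(G) + 446127)/(O(651) + 174658) = (1 + 446127)/(698 + 174658) = 446128/175356 = 446128*(1/175356) = 111532/43839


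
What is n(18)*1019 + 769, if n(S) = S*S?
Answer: 330925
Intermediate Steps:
n(S) = S**2
n(18)*1019 + 769 = 18**2*1019 + 769 = 324*1019 + 769 = 330156 + 769 = 330925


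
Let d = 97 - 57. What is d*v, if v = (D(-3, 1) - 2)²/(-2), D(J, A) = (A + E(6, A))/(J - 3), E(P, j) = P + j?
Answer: -2000/9 ≈ -222.22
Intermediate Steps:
d = 40
D(J, A) = (6 + 2*A)/(-3 + J) (D(J, A) = (A + (6 + A))/(J - 3) = (6 + 2*A)/(-3 + J))
v = -50/9 (v = (2*(3 + 1)/(-3 - 3) - 2)²/(-2) = (2*4/(-6) - 2)²*(-½) = (2*(-⅙)*4 - 2)²*(-½) = (-4/3 - 2)²*(-½) = (-10/3)²*(-½) = (100/9)*(-½) = -50/9 ≈ -5.5556)
d*v = 40*(-50/9) = -2000/9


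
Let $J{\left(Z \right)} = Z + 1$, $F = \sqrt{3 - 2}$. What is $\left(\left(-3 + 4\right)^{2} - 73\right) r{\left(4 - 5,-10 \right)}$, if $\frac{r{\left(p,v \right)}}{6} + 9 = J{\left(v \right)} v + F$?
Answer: $-35424$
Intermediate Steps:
$F = 1$ ($F = \sqrt{1} = 1$)
$J{\left(Z \right)} = 1 + Z$
$r{\left(p,v \right)} = -48 + 6 v \left(1 + v\right)$ ($r{\left(p,v \right)} = -54 + 6 \left(\left(1 + v\right) v + 1\right) = -54 + 6 \left(v \left(1 + v\right) + 1\right) = -54 + 6 \left(1 + v \left(1 + v\right)\right) = -54 + \left(6 + 6 v \left(1 + v\right)\right) = -48 + 6 v \left(1 + v\right)$)
$\left(\left(-3 + 4\right)^{2} - 73\right) r{\left(4 - 5,-10 \right)} = \left(\left(-3 + 4\right)^{2} - 73\right) \left(-48 + 6 \left(-10\right) \left(1 - 10\right)\right) = \left(1^{2} - 73\right) \left(-48 + 6 \left(-10\right) \left(-9\right)\right) = \left(1 - 73\right) \left(-48 + 540\right) = \left(-72\right) 492 = -35424$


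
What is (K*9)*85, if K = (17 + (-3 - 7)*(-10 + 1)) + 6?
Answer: 86445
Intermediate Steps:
K = 113 (K = (17 - 10*(-9)) + 6 = (17 + 90) + 6 = 107 + 6 = 113)
(K*9)*85 = (113*9)*85 = 1017*85 = 86445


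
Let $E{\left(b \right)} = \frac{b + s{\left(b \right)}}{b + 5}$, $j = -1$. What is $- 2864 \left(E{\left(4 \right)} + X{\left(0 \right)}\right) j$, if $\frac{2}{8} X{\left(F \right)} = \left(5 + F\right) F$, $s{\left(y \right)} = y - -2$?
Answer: $\frac{28640}{9} \approx 3182.2$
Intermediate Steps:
$s{\left(y \right)} = 2 + y$ ($s{\left(y \right)} = y + 2 = 2 + y$)
$X{\left(F \right)} = 4 F \left(5 + F\right)$ ($X{\left(F \right)} = 4 \left(5 + F\right) F = 4 F \left(5 + F\right)$)
$E{\left(b \right)} = \frac{2 + 2 b}{5 + b}$ ($E{\left(b \right)} = \frac{b + \left(2 + b\right)}{b + 5} = \frac{2 + 2 b}{5 + b}$)
$- 2864 \left(E{\left(4 \right)} + X{\left(0 \right)}\right) j = - 2864 \left(\frac{2 \left(1 + 4\right)}{5 + 4} + 4 \cdot 0 \left(5 + 0\right)\right) \left(-1\right) = - 2864 \left(2 \cdot \frac{1}{9} \cdot 5 + 4 \cdot 0 \cdot 5\right) \left(-1\right) = - 2864 \left(2 \cdot \frac{1}{9} \cdot 5 + 0\right) \left(-1\right) = - 2864 \left(\frac{10}{9} + 0\right) \left(-1\right) = - 2864 \cdot \frac{10}{9} \left(-1\right) = \left(-2864\right) \left(- \frac{10}{9}\right) = \frac{28640}{9}$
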